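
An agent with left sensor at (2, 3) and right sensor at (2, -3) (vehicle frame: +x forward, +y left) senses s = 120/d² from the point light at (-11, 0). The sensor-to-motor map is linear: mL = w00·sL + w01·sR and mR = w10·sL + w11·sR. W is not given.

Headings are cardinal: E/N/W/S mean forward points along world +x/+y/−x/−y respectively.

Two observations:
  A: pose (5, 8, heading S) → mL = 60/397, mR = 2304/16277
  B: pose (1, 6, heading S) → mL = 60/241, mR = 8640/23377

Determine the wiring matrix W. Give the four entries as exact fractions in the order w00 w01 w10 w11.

obs A: pose=(5,8,S) → sL=120/397, sR=24/41, mL=60/397, mR=2304/16277
obs B: pose=(1,6,S) → sL=120/241, sR=120/97, mL=60/241, mR=8640/23377
sensor matrix S = [[120/397, 24/41], [120/241, 120/97]]; det S = 31380480/380507429
solve [mL_A; mL_B] = S·[w00; w01] and [mR_A; mR_B] = S·[w10; w11]:
  w00 = 1/2, w01 = 0, w10 = -1/2, w11 = 1/2

1/2 0 -1/2 1/2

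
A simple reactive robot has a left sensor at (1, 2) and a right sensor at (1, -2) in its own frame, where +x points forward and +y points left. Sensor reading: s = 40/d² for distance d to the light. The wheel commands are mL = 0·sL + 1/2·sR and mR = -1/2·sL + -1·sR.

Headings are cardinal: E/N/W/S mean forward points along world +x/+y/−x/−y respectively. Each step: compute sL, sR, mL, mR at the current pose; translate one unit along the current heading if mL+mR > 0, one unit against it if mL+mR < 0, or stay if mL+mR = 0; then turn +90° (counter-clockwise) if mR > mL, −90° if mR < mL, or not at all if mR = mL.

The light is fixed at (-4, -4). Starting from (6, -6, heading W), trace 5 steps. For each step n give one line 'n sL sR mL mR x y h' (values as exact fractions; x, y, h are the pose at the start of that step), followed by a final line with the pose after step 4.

0 40/97 40/81 20/81 -5500/7857 6 -6 W
1 20/41 4/17 2/17 -334/697 7 -6 N
2 8/29 40/169 20/169 -1836/4901 7 -7 E
3 1/4 1/2 1/4 -5/8 6 -7 S
4 40/97 40/81 20/81 -5500/7857 6 -6 W
final 7 -6 N

n=0: pose=(6,-6,W); sL=40/97, sR=40/81; mL=20/81, mR=-5500/7857; mL+mR=-3560/7857 → advance -1; mR−mL=-2480/2619 → turn -1·90°
n=1: pose=(7,-6,N); sL=20/41, sR=4/17; mL=2/17, mR=-334/697; mL+mR=-252/697 → advance -1; mR−mL=-416/697 → turn -1·90°
n=2: pose=(7,-7,E); sL=8/29, sR=40/169; mL=20/169, mR=-1836/4901; mL+mR=-1256/4901 → advance -1; mR−mL=-2416/4901 → turn -1·90°
n=3: pose=(6,-7,S); sL=1/4, sR=1/2; mL=1/4, mR=-5/8; mL+mR=-3/8 → advance -1; mR−mL=-7/8 → turn -1·90°
n=4: pose=(6,-6,W); sL=40/97, sR=40/81; mL=20/81, mR=-5500/7857; mL+mR=-3560/7857 → advance -1; mR−mL=-2480/2619 → turn -1·90°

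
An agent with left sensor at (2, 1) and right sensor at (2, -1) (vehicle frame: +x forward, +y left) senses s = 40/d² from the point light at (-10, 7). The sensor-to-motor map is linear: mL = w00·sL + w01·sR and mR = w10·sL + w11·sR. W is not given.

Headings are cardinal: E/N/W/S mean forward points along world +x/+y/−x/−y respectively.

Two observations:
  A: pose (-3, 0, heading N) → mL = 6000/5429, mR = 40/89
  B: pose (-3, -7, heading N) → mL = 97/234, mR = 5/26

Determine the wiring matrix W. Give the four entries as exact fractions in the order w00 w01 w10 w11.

obs A: pose=(-3,0,N) → sL=40/61, sR=40/89, mL=6000/5429, mR=40/89
obs B: pose=(-3,-7,N) → sL=2/9, sR=5/26, mL=97/234, mR=5/26
sensor matrix S = [[40/61, 40/89], [2/9, 5/26]]; det S = 16660/635193
solve [mL_A; mL_B] = S·[w00; w01] and [mR_A; mR_B] = S·[w10; w11]:
  w00 = 1, w01 = 1, w10 = 0, w11 = 1

1 1 0 1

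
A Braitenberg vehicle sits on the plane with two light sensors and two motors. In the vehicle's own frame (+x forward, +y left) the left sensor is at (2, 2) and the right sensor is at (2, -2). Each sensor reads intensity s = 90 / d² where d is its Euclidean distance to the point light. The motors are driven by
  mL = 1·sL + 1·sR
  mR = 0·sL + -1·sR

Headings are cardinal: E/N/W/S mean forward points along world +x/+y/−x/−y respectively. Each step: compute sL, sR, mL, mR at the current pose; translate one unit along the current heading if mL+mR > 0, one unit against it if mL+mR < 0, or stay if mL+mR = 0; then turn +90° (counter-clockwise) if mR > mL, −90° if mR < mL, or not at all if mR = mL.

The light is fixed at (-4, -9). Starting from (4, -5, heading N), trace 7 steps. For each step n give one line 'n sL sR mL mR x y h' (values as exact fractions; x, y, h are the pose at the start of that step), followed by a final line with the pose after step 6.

n=0: pose=(4,-5,N); sL=5/4, sR=45/68; mL=65/34, mR=-45/68; mL+mR=5/4 → advance +1; mR−mL=-175/68 → turn -1·90°
n=1: pose=(4,-4,E); sL=90/149, sR=90/109; mL=23220/16241, mR=-90/109; mL+mR=90/149 → advance +1; mR−mL=-36630/16241 → turn -1·90°
n=2: pose=(5,-4,S); sL=9/13, sR=45/29; mL=846/377, mR=-45/29; mL+mR=9/13 → advance +1; mR−mL=-1431/377 → turn -1·90°
n=3: pose=(5,-5,W); sL=90/53, sR=18/17; mL=2484/901, mR=-18/17; mL+mR=90/53 → advance +1; mR−mL=-3438/901 → turn -1·90°
n=4: pose=(4,-5,N); sL=5/4, sR=45/68; mL=65/34, mR=-45/68; mL+mR=5/4 → advance +1; mR−mL=-175/68 → turn -1·90°
n=5: pose=(4,-4,E); sL=90/149, sR=90/109; mL=23220/16241, mR=-90/109; mL+mR=90/149 → advance +1; mR−mL=-36630/16241 → turn -1·90°
n=6: pose=(5,-4,S); sL=9/13, sR=45/29; mL=846/377, mR=-45/29; mL+mR=9/13 → advance +1; mR−mL=-1431/377 → turn -1·90°

0 5/4 45/68 65/34 -45/68 4 -5 N
1 90/149 90/109 23220/16241 -90/109 4 -4 E
2 9/13 45/29 846/377 -45/29 5 -4 S
3 90/53 18/17 2484/901 -18/17 5 -5 W
4 5/4 45/68 65/34 -45/68 4 -5 N
5 90/149 90/109 23220/16241 -90/109 4 -4 E
6 9/13 45/29 846/377 -45/29 5 -4 S
final 5 -5 W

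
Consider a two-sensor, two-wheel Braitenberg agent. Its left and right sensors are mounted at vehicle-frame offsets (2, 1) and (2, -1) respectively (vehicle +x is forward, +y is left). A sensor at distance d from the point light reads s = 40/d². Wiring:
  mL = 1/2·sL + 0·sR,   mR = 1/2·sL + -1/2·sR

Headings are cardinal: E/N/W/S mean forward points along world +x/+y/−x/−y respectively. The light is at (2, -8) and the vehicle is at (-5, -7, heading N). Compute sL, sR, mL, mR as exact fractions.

40/73 8/9 20/73 -112/657

left sensor world pos  = (-6, -5); dL² = 73
right sensor world pos = (-4, -5); dR² = 45
sL = 40/73 = 40/73
sR = 40/45 = 8/9
mL = 1/2·sL + 0·sR = 20/73
mR = 1/2·sL + -1/2·sR = -112/657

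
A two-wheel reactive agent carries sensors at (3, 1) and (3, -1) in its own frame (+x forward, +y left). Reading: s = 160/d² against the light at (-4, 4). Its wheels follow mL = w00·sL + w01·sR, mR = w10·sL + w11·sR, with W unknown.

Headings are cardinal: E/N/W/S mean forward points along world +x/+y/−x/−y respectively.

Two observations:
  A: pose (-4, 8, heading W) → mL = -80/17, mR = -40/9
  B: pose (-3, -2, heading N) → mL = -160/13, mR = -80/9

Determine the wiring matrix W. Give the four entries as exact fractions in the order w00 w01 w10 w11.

0 -1 -1/2 0

obs A: pose=(-4,8,W) → sL=80/9, sR=80/17, mL=-80/17, mR=-40/9
obs B: pose=(-3,-2,N) → sL=160/9, sR=160/13, mL=-160/13, mR=-80/9
sensor matrix S = [[80/9, 80/17], [160/9, 160/13]]; det S = 51200/1989
solve [mL_A; mL_B] = S·[w00; w01] and [mR_A; mR_B] = S·[w10; w11]:
  w00 = 0, w01 = -1, w10 = -1/2, w11 = 0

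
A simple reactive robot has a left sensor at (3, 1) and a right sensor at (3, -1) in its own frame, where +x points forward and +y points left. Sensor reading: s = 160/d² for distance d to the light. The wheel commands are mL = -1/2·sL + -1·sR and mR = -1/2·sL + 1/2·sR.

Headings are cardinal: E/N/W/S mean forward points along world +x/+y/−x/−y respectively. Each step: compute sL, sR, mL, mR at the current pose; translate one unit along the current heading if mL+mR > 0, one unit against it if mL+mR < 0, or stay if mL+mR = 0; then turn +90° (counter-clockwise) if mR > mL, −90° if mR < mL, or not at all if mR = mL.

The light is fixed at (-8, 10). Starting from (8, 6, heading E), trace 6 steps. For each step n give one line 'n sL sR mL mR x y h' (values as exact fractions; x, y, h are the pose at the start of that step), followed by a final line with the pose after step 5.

0 16/37 80/193 -4504/7141 -64/7141 8 6 E
1 160/197 160/257 -52080/50629 -4800/50629 7 6 N
2 8/9 1 -13/9 1/18 7 5 W
3 160/353 160/289 -79600/102017 5120/102017 8 5 S
4 16/37 80/193 -4504/7141 -64/7141 8 6 E
5 160/197 160/257 -52080/50629 -4800/50629 7 6 N
final 7 5 W

n=0: pose=(8,6,E); sL=16/37, sR=80/193; mL=-4504/7141, mR=-64/7141; mL+mR=-4568/7141 → advance -1; mR−mL=120/193 → turn +1·90°
n=1: pose=(7,6,N); sL=160/197, sR=160/257; mL=-52080/50629, mR=-4800/50629; mL+mR=-56880/50629 → advance -1; mR−mL=240/257 → turn +1·90°
n=2: pose=(7,5,W); sL=8/9, sR=1; mL=-13/9, mR=1/18; mL+mR=-25/18 → advance -1; mR−mL=3/2 → turn +1·90°
n=3: pose=(8,5,S); sL=160/353, sR=160/289; mL=-79600/102017, mR=5120/102017; mL+mR=-74480/102017 → advance -1; mR−mL=240/289 → turn +1·90°
n=4: pose=(8,6,E); sL=16/37, sR=80/193; mL=-4504/7141, mR=-64/7141; mL+mR=-4568/7141 → advance -1; mR−mL=120/193 → turn +1·90°
n=5: pose=(7,6,N); sL=160/197, sR=160/257; mL=-52080/50629, mR=-4800/50629; mL+mR=-56880/50629 → advance -1; mR−mL=240/257 → turn +1·90°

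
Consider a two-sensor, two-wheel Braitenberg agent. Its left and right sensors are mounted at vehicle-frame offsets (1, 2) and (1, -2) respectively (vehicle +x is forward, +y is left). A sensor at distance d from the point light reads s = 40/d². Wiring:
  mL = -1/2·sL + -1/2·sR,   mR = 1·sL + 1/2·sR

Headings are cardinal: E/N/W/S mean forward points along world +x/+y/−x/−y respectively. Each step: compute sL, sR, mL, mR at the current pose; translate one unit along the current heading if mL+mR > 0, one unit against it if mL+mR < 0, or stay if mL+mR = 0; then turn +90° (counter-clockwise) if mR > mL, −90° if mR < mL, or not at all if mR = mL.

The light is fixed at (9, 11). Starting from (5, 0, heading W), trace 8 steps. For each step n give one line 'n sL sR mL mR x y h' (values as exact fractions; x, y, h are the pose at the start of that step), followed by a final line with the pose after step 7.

n=0: pose=(5,0,W); sL=20/97, sR=20/53; mL=-1500/5141, mR=2030/5141; mL+mR=10/97 → advance +1; mR−mL=3530/5141 → turn +1·90°
n=1: pose=(4,0,S); sL=40/153, sR=40/193; mL=-6920/29529, mR=10780/29529; mL+mR=20/153 → advance +1; mR−mL=5900/9843 → turn +1·90°
n=2: pose=(4,-1,E); sL=10/29, sR=10/53; mL=-410/1537, mR=675/1537; mL+mR=5/29 → advance +1; mR−mL=1085/1537 → turn +1·90°
n=3: pose=(5,-1,N); sL=40/157, sR=8/25; mL=-1128/3925, mR=1628/3925; mL+mR=20/157 → advance +1; mR−mL=2756/3925 → turn +1·90°
n=4: pose=(5,0,W); sL=20/97, sR=20/53; mL=-1500/5141, mR=2030/5141; mL+mR=10/97 → advance +1; mR−mL=3530/5141 → turn +1·90°
n=5: pose=(4,0,S); sL=40/153, sR=40/193; mL=-6920/29529, mR=10780/29529; mL+mR=20/153 → advance +1; mR−mL=5900/9843 → turn +1·90°
n=6: pose=(4,-1,E); sL=10/29, sR=10/53; mL=-410/1537, mR=675/1537; mL+mR=5/29 → advance +1; mR−mL=1085/1537 → turn +1·90°
n=7: pose=(5,-1,N); sL=40/157, sR=8/25; mL=-1128/3925, mR=1628/3925; mL+mR=20/157 → advance +1; mR−mL=2756/3925 → turn +1·90°

0 20/97 20/53 -1500/5141 2030/5141 5 0 W
1 40/153 40/193 -6920/29529 10780/29529 4 0 S
2 10/29 10/53 -410/1537 675/1537 4 -1 E
3 40/157 8/25 -1128/3925 1628/3925 5 -1 N
4 20/97 20/53 -1500/5141 2030/5141 5 0 W
5 40/153 40/193 -6920/29529 10780/29529 4 0 S
6 10/29 10/53 -410/1537 675/1537 4 -1 E
7 40/157 8/25 -1128/3925 1628/3925 5 -1 N
final 5 0 W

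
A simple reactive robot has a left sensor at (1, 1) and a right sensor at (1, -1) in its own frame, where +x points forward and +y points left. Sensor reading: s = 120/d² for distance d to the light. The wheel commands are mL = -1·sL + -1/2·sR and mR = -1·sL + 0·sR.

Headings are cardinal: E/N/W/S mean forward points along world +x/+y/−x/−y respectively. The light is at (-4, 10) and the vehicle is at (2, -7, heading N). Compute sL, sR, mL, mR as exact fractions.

120/281 24/61 -10692/17141 -120/281

left sensor world pos  = (1, -6); dL² = 281
right sensor world pos = (3, -6); dR² = 305
sL = 120/281 = 120/281
sR = 120/305 = 24/61
mL = -1·sL + -1/2·sR = -10692/17141
mR = -1·sL + 0·sR = -120/281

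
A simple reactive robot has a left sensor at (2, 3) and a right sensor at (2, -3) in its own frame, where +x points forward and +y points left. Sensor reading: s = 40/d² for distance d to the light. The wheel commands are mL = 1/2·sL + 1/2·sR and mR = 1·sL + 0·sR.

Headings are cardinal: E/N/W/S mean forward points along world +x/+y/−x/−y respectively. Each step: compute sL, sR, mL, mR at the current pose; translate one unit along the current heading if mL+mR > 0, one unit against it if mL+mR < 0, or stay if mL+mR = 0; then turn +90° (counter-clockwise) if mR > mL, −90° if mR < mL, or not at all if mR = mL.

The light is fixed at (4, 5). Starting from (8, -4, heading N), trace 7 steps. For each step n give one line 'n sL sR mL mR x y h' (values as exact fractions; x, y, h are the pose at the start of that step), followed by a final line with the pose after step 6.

0 4/5 20/49 148/245 4/5 8 -4 N
1 8/25 40/29 616/725 8/25 8 -3 W
2 10/9 5/9 5/6 10/9 7 -3 N
3 40/101 40/17 2360/1717 40/101 7 -2 W
4 20/13 4/5 76/65 20/13 6 -2 N
5 40/81 40/9 200/81 40/81 6 -1 W
6 2 5/4 13/8 2 5 -1 N
final 5 0 W

n=0: pose=(8,-4,N); sL=4/5, sR=20/49; mL=148/245, mR=4/5; mL+mR=344/245 → advance +1; mR−mL=48/245 → turn +1·90°
n=1: pose=(8,-3,W); sL=8/25, sR=40/29; mL=616/725, mR=8/25; mL+mR=848/725 → advance +1; mR−mL=-384/725 → turn -1·90°
n=2: pose=(7,-3,N); sL=10/9, sR=5/9; mL=5/6, mR=10/9; mL+mR=35/18 → advance +1; mR−mL=5/18 → turn +1·90°
n=3: pose=(7,-2,W); sL=40/101, sR=40/17; mL=2360/1717, mR=40/101; mL+mR=3040/1717 → advance +1; mR−mL=-1680/1717 → turn -1·90°
n=4: pose=(6,-2,N); sL=20/13, sR=4/5; mL=76/65, mR=20/13; mL+mR=176/65 → advance +1; mR−mL=24/65 → turn +1·90°
n=5: pose=(6,-1,W); sL=40/81, sR=40/9; mL=200/81, mR=40/81; mL+mR=80/27 → advance +1; mR−mL=-160/81 → turn -1·90°
n=6: pose=(5,-1,N); sL=2, sR=5/4; mL=13/8, mR=2; mL+mR=29/8 → advance +1; mR−mL=3/8 → turn +1·90°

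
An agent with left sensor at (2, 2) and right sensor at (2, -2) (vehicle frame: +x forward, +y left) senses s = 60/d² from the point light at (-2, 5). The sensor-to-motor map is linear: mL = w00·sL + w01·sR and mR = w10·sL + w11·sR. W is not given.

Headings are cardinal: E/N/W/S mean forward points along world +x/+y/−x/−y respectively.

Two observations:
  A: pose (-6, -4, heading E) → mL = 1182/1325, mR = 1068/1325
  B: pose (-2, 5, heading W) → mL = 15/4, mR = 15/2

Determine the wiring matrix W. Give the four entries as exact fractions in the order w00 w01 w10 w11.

1 -1/2 1/2 1/2

obs A: pose=(-6,-4,E) → sL=60/53, sR=12/25, mL=1182/1325, mR=1068/1325
obs B: pose=(-2,5,W) → sL=15/2, sR=15/2, mL=15/4, mR=15/2
sensor matrix S = [[60/53, 12/25], [15/2, 15/2]]; det S = 1296/265
solve [mL_A; mL_B] = S·[w00; w01] and [mR_A; mR_B] = S·[w10; w11]:
  w00 = 1, w01 = -1/2, w10 = 1/2, w11 = 1/2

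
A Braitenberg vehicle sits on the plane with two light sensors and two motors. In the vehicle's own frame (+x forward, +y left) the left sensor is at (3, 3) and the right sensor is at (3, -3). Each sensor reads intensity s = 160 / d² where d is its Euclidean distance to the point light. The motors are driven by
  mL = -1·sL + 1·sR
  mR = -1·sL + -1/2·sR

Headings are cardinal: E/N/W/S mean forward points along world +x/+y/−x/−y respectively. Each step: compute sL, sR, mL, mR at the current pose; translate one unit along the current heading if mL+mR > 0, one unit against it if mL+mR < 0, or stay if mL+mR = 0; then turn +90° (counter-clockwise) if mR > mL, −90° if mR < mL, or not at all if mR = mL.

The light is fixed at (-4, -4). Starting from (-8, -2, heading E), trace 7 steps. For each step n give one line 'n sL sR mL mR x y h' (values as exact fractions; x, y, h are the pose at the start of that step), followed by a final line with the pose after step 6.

n=0: pose=(-8,-2,E); sL=80/13, sR=80; mL=960/13, mR=-600/13; mL+mR=360/13 → advance +1; mR−mL=-120 → turn -1·90°
n=1: pose=(-7,-2,S); sL=160, sR=160/37; mL=-5760/37, mR=-6000/37; mL+mR=-11760/37 → advance -1; mR−mL=-240/37 → turn -1·90°
n=2: pose=(-7,-1,W); sL=40/9, sR=20/9; mL=-20/9, mR=-50/9; mL+mR=-70/9 → advance -1; mR−mL=-10/3 → turn -1·90°
n=3: pose=(-6,-1,N); sL=160/61, sR=160/37; mL=3840/2257, mR=-10800/2257; mL+mR=-6960/2257 → advance -1; mR−mL=-240/37 → turn -1·90°
n=4: pose=(-6,-2,E); sL=80/13, sR=80; mL=960/13, mR=-600/13; mL+mR=360/13 → advance +1; mR−mL=-120 → turn -1·90°
n=5: pose=(-5,-2,S); sL=32, sR=160/17; mL=-384/17, mR=-624/17; mL+mR=-1008/17 → advance -1; mR−mL=-240/17 → turn -1·90°
n=6: pose=(-5,-1,W); sL=10, sR=40/13; mL=-90/13, mR=-150/13; mL+mR=-240/13 → advance -1; mR−mL=-60/13 → turn -1·90°

0 80/13 80 960/13 -600/13 -8 -2 E
1 160 160/37 -5760/37 -6000/37 -7 -2 S
2 40/9 20/9 -20/9 -50/9 -7 -1 W
3 160/61 160/37 3840/2257 -10800/2257 -6 -1 N
4 80/13 80 960/13 -600/13 -6 -2 E
5 32 160/17 -384/17 -624/17 -5 -2 S
6 10 40/13 -90/13 -150/13 -5 -1 W
final -4 -1 N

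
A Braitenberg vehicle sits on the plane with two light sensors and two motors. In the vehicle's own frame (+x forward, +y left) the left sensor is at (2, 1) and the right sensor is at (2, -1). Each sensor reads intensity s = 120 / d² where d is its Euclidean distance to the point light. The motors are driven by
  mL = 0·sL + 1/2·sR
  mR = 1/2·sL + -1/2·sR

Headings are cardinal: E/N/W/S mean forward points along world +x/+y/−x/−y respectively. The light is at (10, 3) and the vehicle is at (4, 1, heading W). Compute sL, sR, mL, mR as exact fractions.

left sensor world pos  = (2, 0); dL² = 73
right sensor world pos = (2, 2); dR² = 65
sL = 120/73 = 120/73
sR = 120/65 = 24/13
mL = 0·sL + 1/2·sR = 12/13
mR = 1/2·sL + -1/2·sR = -96/949

120/73 24/13 12/13 -96/949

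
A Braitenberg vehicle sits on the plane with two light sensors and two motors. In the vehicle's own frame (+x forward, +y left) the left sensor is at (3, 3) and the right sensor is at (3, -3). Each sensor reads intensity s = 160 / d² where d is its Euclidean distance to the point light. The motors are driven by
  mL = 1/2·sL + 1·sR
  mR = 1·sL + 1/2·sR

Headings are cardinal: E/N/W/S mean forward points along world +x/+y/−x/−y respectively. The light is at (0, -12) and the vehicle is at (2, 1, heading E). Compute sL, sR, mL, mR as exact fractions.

left sensor world pos  = (5, 4); dL² = 281
right sensor world pos = (5, -2); dR² = 125
sL = 160/281 = 160/281
sR = 160/125 = 32/25
mL = 1/2·sL + 1·sR = 10992/7025
mR = 1·sL + 1/2·sR = 8496/7025

160/281 32/25 10992/7025 8496/7025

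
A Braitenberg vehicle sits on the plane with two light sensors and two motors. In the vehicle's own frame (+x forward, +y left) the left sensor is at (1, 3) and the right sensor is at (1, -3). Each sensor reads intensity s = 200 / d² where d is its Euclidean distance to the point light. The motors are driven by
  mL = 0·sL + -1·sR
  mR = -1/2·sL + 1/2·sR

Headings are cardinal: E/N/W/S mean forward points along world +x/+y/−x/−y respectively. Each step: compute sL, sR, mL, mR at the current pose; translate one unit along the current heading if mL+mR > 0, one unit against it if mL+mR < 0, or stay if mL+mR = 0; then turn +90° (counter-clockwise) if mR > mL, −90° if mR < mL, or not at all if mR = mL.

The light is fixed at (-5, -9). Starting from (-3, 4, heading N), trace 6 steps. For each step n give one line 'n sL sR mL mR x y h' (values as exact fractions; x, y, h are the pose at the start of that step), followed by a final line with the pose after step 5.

n=0: pose=(-3,4,N); sL=200/197, sR=200/221; mL=-200/221, mR=-2400/43537; mL+mR=-41800/43537 → advance -1; mR−mL=37000/43537 → turn +1·90°
n=1: pose=(-3,3,W); sL=100/41, sR=100/113; mL=-100/113, mR=-3600/4633; mL+mR=-7700/4633 → advance -1; mR−mL=500/4633 → turn +1·90°
n=2: pose=(-2,3,S); sL=200/157, sR=200/121; mL=-200/121, mR=3600/18997; mL+mR=-27800/18997 → advance -1; mR−mL=35000/18997 → turn +1·90°
n=3: pose=(-2,4,E); sL=25/34, sR=50/29; mL=-50/29, mR=975/1972; mL+mR=-2425/1972 → advance -1; mR−mL=4375/1972 → turn +1·90°
n=4: pose=(-3,4,N); sL=200/197, sR=200/221; mL=-200/221, mR=-2400/43537; mL+mR=-41800/43537 → advance -1; mR−mL=37000/43537 → turn +1·90°
n=5: pose=(-3,3,W); sL=100/41, sR=100/113; mL=-100/113, mR=-3600/4633; mL+mR=-7700/4633 → advance -1; mR−mL=500/4633 → turn +1·90°

0 200/197 200/221 -200/221 -2400/43537 -3 4 N
1 100/41 100/113 -100/113 -3600/4633 -3 3 W
2 200/157 200/121 -200/121 3600/18997 -2 3 S
3 25/34 50/29 -50/29 975/1972 -2 4 E
4 200/197 200/221 -200/221 -2400/43537 -3 4 N
5 100/41 100/113 -100/113 -3600/4633 -3 3 W
final -2 3 S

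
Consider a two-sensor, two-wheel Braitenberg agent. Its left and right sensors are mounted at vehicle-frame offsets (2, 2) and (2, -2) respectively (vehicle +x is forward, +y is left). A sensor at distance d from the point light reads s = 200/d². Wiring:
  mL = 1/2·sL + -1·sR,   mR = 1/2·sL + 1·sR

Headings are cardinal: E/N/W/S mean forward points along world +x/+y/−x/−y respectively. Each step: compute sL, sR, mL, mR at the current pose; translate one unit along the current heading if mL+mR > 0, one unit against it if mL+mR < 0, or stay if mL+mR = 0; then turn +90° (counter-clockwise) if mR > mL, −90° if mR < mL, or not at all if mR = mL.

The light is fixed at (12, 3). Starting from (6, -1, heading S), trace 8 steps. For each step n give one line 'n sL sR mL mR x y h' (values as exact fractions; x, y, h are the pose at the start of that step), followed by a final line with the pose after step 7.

0 50/13 2 -1/13 51/13 6 -1 S
1 8 40/13 12/13 92/13 6 -2 E
2 100/29 100/9 -2450/261 3350/261 7 -2 N
3 40/17 200/53 -2340/901 4460/901 7 -1 W
4 50/13 2 -1/13 51/13 6 -1 S
5 8 40/13 12/13 92/13 6 -2 E
6 100/29 100/9 -2450/261 3350/261 7 -2 N
7 40/17 200/53 -2340/901 4460/901 7 -1 W
final 6 -1 S

n=0: pose=(6,-1,S); sL=50/13, sR=2; mL=-1/13, mR=51/13; mL+mR=50/13 → advance +1; mR−mL=4 → turn +1·90°
n=1: pose=(6,-2,E); sL=8, sR=40/13; mL=12/13, mR=92/13; mL+mR=8 → advance +1; mR−mL=80/13 → turn +1·90°
n=2: pose=(7,-2,N); sL=100/29, sR=100/9; mL=-2450/261, mR=3350/261; mL+mR=100/29 → advance +1; mR−mL=200/9 → turn +1·90°
n=3: pose=(7,-1,W); sL=40/17, sR=200/53; mL=-2340/901, mR=4460/901; mL+mR=40/17 → advance +1; mR−mL=400/53 → turn +1·90°
n=4: pose=(6,-1,S); sL=50/13, sR=2; mL=-1/13, mR=51/13; mL+mR=50/13 → advance +1; mR−mL=4 → turn +1·90°
n=5: pose=(6,-2,E); sL=8, sR=40/13; mL=12/13, mR=92/13; mL+mR=8 → advance +1; mR−mL=80/13 → turn +1·90°
n=6: pose=(7,-2,N); sL=100/29, sR=100/9; mL=-2450/261, mR=3350/261; mL+mR=100/29 → advance +1; mR−mL=200/9 → turn +1·90°
n=7: pose=(7,-1,W); sL=40/17, sR=200/53; mL=-2340/901, mR=4460/901; mL+mR=40/17 → advance +1; mR−mL=400/53 → turn +1·90°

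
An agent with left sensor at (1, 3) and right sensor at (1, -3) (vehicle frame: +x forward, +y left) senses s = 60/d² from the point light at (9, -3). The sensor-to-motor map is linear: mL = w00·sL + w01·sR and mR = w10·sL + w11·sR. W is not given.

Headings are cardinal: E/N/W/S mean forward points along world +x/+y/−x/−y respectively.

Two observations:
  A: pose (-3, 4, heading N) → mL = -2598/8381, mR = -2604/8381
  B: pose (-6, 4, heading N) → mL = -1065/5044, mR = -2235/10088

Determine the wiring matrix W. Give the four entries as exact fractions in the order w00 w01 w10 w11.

obs A: pose=(-3,4,N) → sL=60/289, sR=12/29, mL=-2598/8381, mR=-2604/8381
obs B: pose=(-6,4,N) → sL=15/97, sR=15/52, mL=-1065/5044, mR=-2235/10088
sensor matrix S = [[60/289, 12/29], [15/97, 15/52]]; det S = -43335/10568441
solve [mL_A; mL_B] = S·[w00; w01] and [mR_A; mR_B] = S·[w10; w11]:
  w00 = 1/2, w01 = -1, w10 = -1/2, w11 = -1/2

1/2 -1 -1/2 -1/2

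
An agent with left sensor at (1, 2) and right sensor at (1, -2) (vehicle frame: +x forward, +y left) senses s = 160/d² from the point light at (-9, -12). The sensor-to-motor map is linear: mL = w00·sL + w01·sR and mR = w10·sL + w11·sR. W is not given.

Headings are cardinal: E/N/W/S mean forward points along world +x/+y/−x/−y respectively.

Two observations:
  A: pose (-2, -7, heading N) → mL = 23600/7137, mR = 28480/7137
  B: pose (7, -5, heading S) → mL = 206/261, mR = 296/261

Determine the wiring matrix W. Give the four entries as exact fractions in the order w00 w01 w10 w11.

1 1/2 1 1

obs A: pose=(-2,-7,N) → sL=160/61, sR=160/117, mL=23600/7137, mR=28480/7137
obs B: pose=(7,-5,S) → sL=4/9, sR=20/29, mL=206/261, mR=296/261
sensor matrix S = [[160/61, 160/117], [4/9, 20/29]]; det S = 2237440/1862757
solve [mL_A; mL_B] = S·[w00; w01] and [mR_A; mR_B] = S·[w10; w11]:
  w00 = 1, w01 = 1/2, w10 = 1, w11 = 1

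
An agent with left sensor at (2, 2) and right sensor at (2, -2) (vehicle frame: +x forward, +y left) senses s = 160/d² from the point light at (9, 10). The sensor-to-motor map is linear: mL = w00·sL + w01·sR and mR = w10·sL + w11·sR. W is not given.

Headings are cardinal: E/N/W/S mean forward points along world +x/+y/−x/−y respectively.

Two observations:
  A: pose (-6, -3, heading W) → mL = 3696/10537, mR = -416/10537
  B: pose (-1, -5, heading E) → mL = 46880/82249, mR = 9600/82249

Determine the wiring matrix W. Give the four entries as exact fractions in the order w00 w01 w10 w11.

obs A: pose=(-6,-3,W) → sL=80/257, sR=16/41, mL=3696/10537, mR=-416/10537
obs B: pose=(-1,-5,E) → sL=160/233, sR=160/353, mL=46880/82249, mR=9600/82249
sensor matrix S = [[80/257, 16/41], [160/233, 160/353]]; det S = -109967360/866657713
solve [mL_A; mL_B] = S·[w00; w01] and [mR_A; mR_B] = S·[w10; w11]:
  w00 = 1/2, w01 = 1/2, w10 = 1/2, w11 = -1/2

1/2 1/2 1/2 -1/2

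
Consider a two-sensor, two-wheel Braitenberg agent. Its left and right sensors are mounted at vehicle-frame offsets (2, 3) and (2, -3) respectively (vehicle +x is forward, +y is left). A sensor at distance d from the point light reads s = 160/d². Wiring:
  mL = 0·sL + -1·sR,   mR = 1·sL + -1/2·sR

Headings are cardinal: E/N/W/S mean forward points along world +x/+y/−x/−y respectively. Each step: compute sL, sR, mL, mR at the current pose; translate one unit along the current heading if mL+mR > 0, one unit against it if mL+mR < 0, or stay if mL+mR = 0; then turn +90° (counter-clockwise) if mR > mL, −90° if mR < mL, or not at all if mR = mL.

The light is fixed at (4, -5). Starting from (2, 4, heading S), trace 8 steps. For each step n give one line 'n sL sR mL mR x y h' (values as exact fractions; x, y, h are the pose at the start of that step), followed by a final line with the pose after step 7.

0 16/5 80/37 -80/37 392/185 2 4 S
1 160/169 160/49 -160/49 -5680/8281 2 5 E
2 8/9 10/9 -10/9 1/3 1 5 N
3 160/61 160/169 -160/169 22160/10309 1 4 W
4 16/5 80/49 -80/49 584/245 0 4 S
5 32/25 160/29 -160/29 -1072/725 0 3 E
6 40/41 20/13 -20/13 110/533 -1 3 N
7 32/13 160/149 -160/149 3728/1937 -1 2 W
final -2 2 S

n=0: pose=(2,4,S); sL=16/5, sR=80/37; mL=-80/37, mR=392/185; mL+mR=-8/185 → advance -1; mR−mL=792/185 → turn +1·90°
n=1: pose=(2,5,E); sL=160/169, sR=160/49; mL=-160/49, mR=-5680/8281; mL+mR=-32720/8281 → advance -1; mR−mL=21360/8281 → turn +1·90°
n=2: pose=(1,5,N); sL=8/9, sR=10/9; mL=-10/9, mR=1/3; mL+mR=-7/9 → advance -1; mR−mL=13/9 → turn +1·90°
n=3: pose=(1,4,W); sL=160/61, sR=160/169; mL=-160/169, mR=22160/10309; mL+mR=12400/10309 → advance +1; mR−mL=31920/10309 → turn +1·90°
n=4: pose=(0,4,S); sL=16/5, sR=80/49; mL=-80/49, mR=584/245; mL+mR=184/245 → advance +1; mR−mL=984/245 → turn +1·90°
n=5: pose=(0,3,E); sL=32/25, sR=160/29; mL=-160/29, mR=-1072/725; mL+mR=-5072/725 → advance -1; mR−mL=2928/725 → turn +1·90°
n=6: pose=(-1,3,N); sL=40/41, sR=20/13; mL=-20/13, mR=110/533; mL+mR=-710/533 → advance -1; mR−mL=930/533 → turn +1·90°
n=7: pose=(-1,2,W); sL=32/13, sR=160/149; mL=-160/149, mR=3728/1937; mL+mR=1648/1937 → advance +1; mR−mL=5808/1937 → turn +1·90°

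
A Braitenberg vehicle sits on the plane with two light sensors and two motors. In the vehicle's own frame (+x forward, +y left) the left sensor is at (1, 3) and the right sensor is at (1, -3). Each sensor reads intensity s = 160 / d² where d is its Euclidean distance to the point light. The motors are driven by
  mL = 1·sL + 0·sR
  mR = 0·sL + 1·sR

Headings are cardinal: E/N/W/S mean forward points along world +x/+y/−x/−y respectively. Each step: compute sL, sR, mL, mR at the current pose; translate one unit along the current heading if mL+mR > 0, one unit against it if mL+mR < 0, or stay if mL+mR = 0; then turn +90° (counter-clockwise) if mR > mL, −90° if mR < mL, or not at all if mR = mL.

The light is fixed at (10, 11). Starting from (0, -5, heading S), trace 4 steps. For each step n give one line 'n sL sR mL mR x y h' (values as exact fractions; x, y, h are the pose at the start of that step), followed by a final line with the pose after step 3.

n=0: pose=(0,-5,S); sL=80/169, sR=80/229; mL=80/169, mR=80/229; mL+mR=31840/38701 → advance +1; mR−mL=-4800/38701 → turn -1·90°
n=1: pose=(0,-6,W); sL=160/521, sR=160/317; mL=160/521, mR=160/317; mL+mR=134080/165157 → advance +1; mR−mL=32640/165157 → turn +1·90°
n=2: pose=(-1,-6,S); sL=40/97, sR=4/13; mL=40/97, mR=4/13; mL+mR=908/1261 → advance +1; mR−mL=-132/1261 → turn -1·90°
n=3: pose=(-1,-7,W); sL=32/117, sR=160/369; mL=32/117, mR=160/369; mL+mR=3392/4797 → advance +1; mR−mL=256/1599 → turn +1·90°

0 80/169 80/229 80/169 80/229 0 -5 S
1 160/521 160/317 160/521 160/317 0 -6 W
2 40/97 4/13 40/97 4/13 -1 -6 S
3 32/117 160/369 32/117 160/369 -1 -7 W
final -2 -7 S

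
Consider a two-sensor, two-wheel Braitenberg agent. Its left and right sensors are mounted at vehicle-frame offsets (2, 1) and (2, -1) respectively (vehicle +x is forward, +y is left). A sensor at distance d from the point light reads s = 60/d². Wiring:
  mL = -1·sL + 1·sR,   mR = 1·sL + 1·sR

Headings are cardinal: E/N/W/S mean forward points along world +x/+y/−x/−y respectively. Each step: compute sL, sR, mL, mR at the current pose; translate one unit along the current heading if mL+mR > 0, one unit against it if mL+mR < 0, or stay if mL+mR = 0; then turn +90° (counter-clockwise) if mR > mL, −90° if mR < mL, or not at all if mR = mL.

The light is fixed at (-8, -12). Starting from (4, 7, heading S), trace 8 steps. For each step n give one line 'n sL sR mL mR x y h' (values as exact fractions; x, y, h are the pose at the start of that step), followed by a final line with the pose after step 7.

n=0: pose=(4,7,S); sL=30/229, sR=6/41; mL=144/9389, mR=2604/9389; mL+mR=12/41 → advance +1; mR−mL=60/229 → turn +1·90°
n=1: pose=(4,6,E); sL=60/557, sR=12/97; mL=864/54029, mR=12504/54029; mL+mR=24/97 → advance +1; mR−mL=120/557 → turn +1·90°
n=2: pose=(5,6,N); sL=15/136, sR=15/149; mL=-195/20264, mR=4275/20264; mL+mR=30/149 → advance +1; mR−mL=15/68 → turn +1·90°
n=3: pose=(5,7,W); sL=12/89, sR=60/521; mL=-912/46369, mR=11592/46369; mL+mR=120/521 → advance +1; mR−mL=24/89 → turn +1·90°
n=4: pose=(4,7,S); sL=30/229, sR=6/41; mL=144/9389, mR=2604/9389; mL+mR=12/41 → advance +1; mR−mL=60/229 → turn +1·90°
n=5: pose=(4,6,E); sL=60/557, sR=12/97; mL=864/54029, mR=12504/54029; mL+mR=24/97 → advance +1; mR−mL=120/557 → turn +1·90°
n=6: pose=(5,6,N); sL=15/136, sR=15/149; mL=-195/20264, mR=4275/20264; mL+mR=30/149 → advance +1; mR−mL=15/68 → turn +1·90°
n=7: pose=(5,7,W); sL=12/89, sR=60/521; mL=-912/46369, mR=11592/46369; mL+mR=120/521 → advance +1; mR−mL=24/89 → turn +1·90°

0 30/229 6/41 144/9389 2604/9389 4 7 S
1 60/557 12/97 864/54029 12504/54029 4 6 E
2 15/136 15/149 -195/20264 4275/20264 5 6 N
3 12/89 60/521 -912/46369 11592/46369 5 7 W
4 30/229 6/41 144/9389 2604/9389 4 7 S
5 60/557 12/97 864/54029 12504/54029 4 6 E
6 15/136 15/149 -195/20264 4275/20264 5 6 N
7 12/89 60/521 -912/46369 11592/46369 5 7 W
final 4 7 S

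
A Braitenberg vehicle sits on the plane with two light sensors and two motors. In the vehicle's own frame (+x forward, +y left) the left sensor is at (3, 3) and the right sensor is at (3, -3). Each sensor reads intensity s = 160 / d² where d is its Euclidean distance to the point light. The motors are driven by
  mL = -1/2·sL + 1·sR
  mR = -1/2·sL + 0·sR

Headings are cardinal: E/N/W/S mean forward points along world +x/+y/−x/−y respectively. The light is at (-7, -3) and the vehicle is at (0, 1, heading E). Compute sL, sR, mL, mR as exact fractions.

160/149 160/101 15760/15049 -80/149

left sensor world pos  = (3, 4); dL² = 149
right sensor world pos = (3, -2); dR² = 101
sL = 160/149 = 160/149
sR = 160/101 = 160/101
mL = -1/2·sL + 1·sR = 15760/15049
mR = -1/2·sL + 0·sR = -80/149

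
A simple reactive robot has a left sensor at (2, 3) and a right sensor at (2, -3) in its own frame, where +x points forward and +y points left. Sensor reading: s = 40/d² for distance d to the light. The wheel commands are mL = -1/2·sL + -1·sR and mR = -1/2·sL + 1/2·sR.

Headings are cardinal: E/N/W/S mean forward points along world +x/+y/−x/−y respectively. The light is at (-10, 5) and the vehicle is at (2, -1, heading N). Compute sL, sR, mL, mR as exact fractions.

40/97 40/241 -8700/23377 -2880/23377

left sensor world pos  = (-1, 1); dL² = 97
right sensor world pos = (5, 1); dR² = 241
sL = 40/97 = 40/97
sR = 40/241 = 40/241
mL = -1/2·sL + -1·sR = -8700/23377
mR = -1/2·sL + 1/2·sR = -2880/23377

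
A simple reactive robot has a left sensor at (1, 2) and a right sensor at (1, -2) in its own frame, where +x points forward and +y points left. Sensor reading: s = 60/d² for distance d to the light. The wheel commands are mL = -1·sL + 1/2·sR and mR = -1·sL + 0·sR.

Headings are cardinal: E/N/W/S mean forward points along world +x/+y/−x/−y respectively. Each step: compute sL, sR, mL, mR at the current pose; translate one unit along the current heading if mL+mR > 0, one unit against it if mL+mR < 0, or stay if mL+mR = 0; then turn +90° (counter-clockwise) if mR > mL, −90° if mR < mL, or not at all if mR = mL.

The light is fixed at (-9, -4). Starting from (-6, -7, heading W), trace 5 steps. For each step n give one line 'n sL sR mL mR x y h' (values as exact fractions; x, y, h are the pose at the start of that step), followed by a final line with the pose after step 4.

n=0: pose=(-6,-7,W); sL=60/29, sR=12; mL=114/29, mR=-60/29; mL+mR=54/29 → advance +1; mR−mL=-6 → turn -1·90°
n=1: pose=(-7,-7,N); sL=15, sR=3; mL=-27/2, mR=-15; mL+mR=-57/2 → advance -1; mR−mL=-3/2 → turn -1·90°
n=2: pose=(-7,-8,E); sL=60/13, sR=4/3; mL=-154/39, mR=-60/13; mL+mR=-334/39 → advance -1; mR−mL=-2/3 → turn -1·90°
n=3: pose=(-8,-8,S); sL=30/17, sR=30/13; mL=-135/221, mR=-30/17; mL+mR=-525/221 → advance -1; mR−mL=-15/13 → turn -1·90°
n=4: pose=(-8,-7,W); sL=12/5, sR=60; mL=138/5, mR=-12/5; mL+mR=126/5 → advance +1; mR−mL=-30 → turn -1·90°

0 60/29 12 114/29 -60/29 -6 -7 W
1 15 3 -27/2 -15 -7 -7 N
2 60/13 4/3 -154/39 -60/13 -7 -8 E
3 30/17 30/13 -135/221 -30/17 -8 -8 S
4 12/5 60 138/5 -12/5 -8 -7 W
final -9 -7 N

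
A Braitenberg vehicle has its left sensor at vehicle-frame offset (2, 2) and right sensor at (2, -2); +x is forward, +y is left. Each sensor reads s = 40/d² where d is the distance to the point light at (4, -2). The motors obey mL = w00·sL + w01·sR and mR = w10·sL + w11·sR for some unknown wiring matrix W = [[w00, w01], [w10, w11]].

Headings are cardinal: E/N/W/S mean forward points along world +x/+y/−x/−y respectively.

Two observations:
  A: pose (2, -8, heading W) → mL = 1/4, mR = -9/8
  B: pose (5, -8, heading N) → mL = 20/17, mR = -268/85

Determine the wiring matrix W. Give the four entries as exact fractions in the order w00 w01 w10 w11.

obs A: pose=(2,-8,W) → sL=1/2, sR=5/4, mL=1/4, mR=-9/8
obs B: pose=(5,-8,N) → sL=40/17, sR=8/5, mL=20/17, mR=-268/85
sensor matrix S = [[1/2, 5/4], [40/17, 8/5]]; det S = -182/85
solve [mL_A; mL_B] = S·[w00; w01] and [mR_A; mR_B] = S·[w10; w11]:
  w00 = 1/2, w01 = 0, w10 = -1, w11 = -1/2

1/2 0 -1 -1/2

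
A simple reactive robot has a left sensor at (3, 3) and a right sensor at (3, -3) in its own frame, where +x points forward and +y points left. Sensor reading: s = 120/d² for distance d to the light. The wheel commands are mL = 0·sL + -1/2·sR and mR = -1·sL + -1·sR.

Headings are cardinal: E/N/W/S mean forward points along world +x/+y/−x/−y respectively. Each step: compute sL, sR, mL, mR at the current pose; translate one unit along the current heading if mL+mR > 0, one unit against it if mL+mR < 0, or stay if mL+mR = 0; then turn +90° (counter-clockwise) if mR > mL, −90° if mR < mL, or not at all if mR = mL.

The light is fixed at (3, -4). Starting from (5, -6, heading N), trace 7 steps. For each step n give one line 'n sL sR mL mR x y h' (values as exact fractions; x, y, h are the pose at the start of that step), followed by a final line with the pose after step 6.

0 60 60/13 -30/13 -840/13 5 -6 N
1 24/5 120/61 -60/61 -2064/305 5 -7 E
2 30/13 3 -3/2 -69/13 4 -7 S
3 120/29 24 -12 -816/29 4 -6 W
4 60 60/13 -30/13 -840/13 5 -6 N
5 24/5 120/61 -60/61 -2064/305 5 -7 E
6 30/13 3 -3/2 -69/13 4 -7 S
final 4 -6 W

n=0: pose=(5,-6,N); sL=60, sR=60/13; mL=-30/13, mR=-840/13; mL+mR=-870/13 → advance -1; mR−mL=-810/13 → turn -1·90°
n=1: pose=(5,-7,E); sL=24/5, sR=120/61; mL=-60/61, mR=-2064/305; mL+mR=-2364/305 → advance -1; mR−mL=-1764/305 → turn -1·90°
n=2: pose=(4,-7,S); sL=30/13, sR=3; mL=-3/2, mR=-69/13; mL+mR=-177/26 → advance -1; mR−mL=-99/26 → turn -1·90°
n=3: pose=(4,-6,W); sL=120/29, sR=24; mL=-12, mR=-816/29; mL+mR=-1164/29 → advance -1; mR−mL=-468/29 → turn -1·90°
n=4: pose=(5,-6,N); sL=60, sR=60/13; mL=-30/13, mR=-840/13; mL+mR=-870/13 → advance -1; mR−mL=-810/13 → turn -1·90°
n=5: pose=(5,-7,E); sL=24/5, sR=120/61; mL=-60/61, mR=-2064/305; mL+mR=-2364/305 → advance -1; mR−mL=-1764/305 → turn -1·90°
n=6: pose=(4,-7,S); sL=30/13, sR=3; mL=-3/2, mR=-69/13; mL+mR=-177/26 → advance -1; mR−mL=-99/26 → turn -1·90°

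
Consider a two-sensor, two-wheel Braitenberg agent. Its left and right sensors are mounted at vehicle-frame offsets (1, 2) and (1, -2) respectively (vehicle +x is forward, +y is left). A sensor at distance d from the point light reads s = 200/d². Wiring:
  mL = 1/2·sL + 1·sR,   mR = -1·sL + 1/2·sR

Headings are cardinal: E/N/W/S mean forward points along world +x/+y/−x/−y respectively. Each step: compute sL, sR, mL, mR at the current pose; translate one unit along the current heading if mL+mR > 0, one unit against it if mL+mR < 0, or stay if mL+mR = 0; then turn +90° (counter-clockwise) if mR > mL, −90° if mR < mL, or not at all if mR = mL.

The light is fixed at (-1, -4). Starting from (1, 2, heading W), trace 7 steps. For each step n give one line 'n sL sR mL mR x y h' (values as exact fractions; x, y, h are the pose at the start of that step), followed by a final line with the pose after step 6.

n=0: pose=(1,2,W); sL=200/17, sR=40/13; mL=1980/221, mR=-2260/221; mL+mR=-280/221 → advance -1; mR−mL=-4240/221 → turn -1·90°
n=1: pose=(2,2,N); sL=4, sR=100/37; mL=174/37, mR=-98/37; mL+mR=76/37 → advance +1; mR−mL=-272/37 → turn -1·90°
n=2: pose=(2,3,E); sL=200/97, sR=200/41; mL=23500/3977, mR=1500/3977; mL+mR=25000/3977 → advance +1; mR−mL=-22000/3977 → turn -1·90°
n=3: pose=(3,3,S); sL=25/9, sR=5; mL=115/18, mR=-5/18; mL+mR=55/9 → advance +1; mR−mL=-20/3 → turn -1·90°
n=4: pose=(3,2,W); sL=8, sR=200/73; mL=492/73, mR=-484/73; mL+mR=8/73 → advance +1; mR−mL=-976/73 → turn -1·90°
n=5: pose=(2,2,N); sL=4, sR=100/37; mL=174/37, mR=-98/37; mL+mR=76/37 → advance +1; mR−mL=-272/37 → turn -1·90°
n=6: pose=(2,3,E); sL=200/97, sR=200/41; mL=23500/3977, mR=1500/3977; mL+mR=25000/3977 → advance +1; mR−mL=-22000/3977 → turn -1·90°

0 200/17 40/13 1980/221 -2260/221 1 2 W
1 4 100/37 174/37 -98/37 2 2 N
2 200/97 200/41 23500/3977 1500/3977 2 3 E
3 25/9 5 115/18 -5/18 3 3 S
4 8 200/73 492/73 -484/73 3 2 W
5 4 100/37 174/37 -98/37 2 2 N
6 200/97 200/41 23500/3977 1500/3977 2 3 E
final 3 3 S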